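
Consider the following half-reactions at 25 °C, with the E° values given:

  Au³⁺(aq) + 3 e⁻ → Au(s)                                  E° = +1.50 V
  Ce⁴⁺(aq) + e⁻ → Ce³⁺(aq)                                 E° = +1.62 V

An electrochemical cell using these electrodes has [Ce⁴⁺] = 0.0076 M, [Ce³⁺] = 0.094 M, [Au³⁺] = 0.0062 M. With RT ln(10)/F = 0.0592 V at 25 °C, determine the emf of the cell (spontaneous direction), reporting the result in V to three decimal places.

+0.099 V

Ce⁴⁺/Ce³⁺ is the cathode (higher E°), Au³⁺/Au the anode: E°cell = +1.62 − (+1.50) = +0.12 V, n = 3.
Overall: 3 Ce⁴⁺(aq) + Au(s) → 3 Ce³⁺(aq) + Au³⁺(aq)
Q = [Ce³⁺]^3·[Au³⁺] / ([Ce⁴⁺]^3); log Q = 1.069.
E = E° − (0.0592/n) log Q = +0.12 − (0.0592/3)(1.069) = +0.099 V.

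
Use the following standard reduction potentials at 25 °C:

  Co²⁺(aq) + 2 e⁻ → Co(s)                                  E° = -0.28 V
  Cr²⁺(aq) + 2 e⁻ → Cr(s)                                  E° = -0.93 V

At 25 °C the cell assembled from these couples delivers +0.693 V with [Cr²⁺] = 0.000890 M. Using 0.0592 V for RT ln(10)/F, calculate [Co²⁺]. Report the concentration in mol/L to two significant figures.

0.025 M

Co²⁺/Co is the cathode, Cr²⁺/Cr the anode: E°cell = +0.65 V, n = 2.
Overall reaction: Co²⁺(aq) + Cr(s) → Co(s) + Cr²⁺(aq); Q = [Cr²⁺]^1/[Co²⁺]^1.
From E = E° − (0.0592/n) log Q: log Q = (E° − E)·n/0.0592 = (+0.65 − (+0.693))·2/0.0592 = -1.4527.
So 1·log[Co²⁺] = 1·log(0.00089) − log Q = -3.0506 − (-1.4527) = -1.5979; [Co²⁺] = 10^(-1.5979) ≈ 0.025 M.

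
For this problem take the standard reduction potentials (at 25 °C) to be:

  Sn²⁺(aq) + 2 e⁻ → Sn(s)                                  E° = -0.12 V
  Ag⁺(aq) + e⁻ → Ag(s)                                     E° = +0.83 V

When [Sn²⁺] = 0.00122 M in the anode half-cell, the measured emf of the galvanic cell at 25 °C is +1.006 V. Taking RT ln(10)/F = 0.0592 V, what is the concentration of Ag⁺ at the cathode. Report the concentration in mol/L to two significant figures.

0.31 M

Ag⁺/Ag is the cathode, Sn²⁺/Sn the anode: E°cell = +0.95 V, n = 2.
Overall reaction: 2 Ag⁺(aq) + Sn(s) → 2 Ag(s) + Sn²⁺(aq); Q = [Sn²⁺]^1/[Ag⁺]^2.
From E = E° − (0.0592/n) log Q: log Q = (E° − E)·n/0.0592 = (+0.95 − (+1.006))·2/0.0592 = -1.8919.
So 2·log[Ag⁺] = 1·log(0.00122) − log Q = -2.9136 − (-1.8919) = -1.0217; log[Ag⁺] = -1.0217 / 2 = -0.5109; [Ag⁺] = 10^(-0.5109) ≈ 0.31 M.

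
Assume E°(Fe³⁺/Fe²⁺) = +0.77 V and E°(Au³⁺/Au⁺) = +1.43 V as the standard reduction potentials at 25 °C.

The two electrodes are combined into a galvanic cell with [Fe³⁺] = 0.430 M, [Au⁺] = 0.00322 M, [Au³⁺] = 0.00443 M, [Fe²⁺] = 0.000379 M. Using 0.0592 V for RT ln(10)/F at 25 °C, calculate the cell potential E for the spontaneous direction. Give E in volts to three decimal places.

+0.483 V

Au³⁺/Au⁺ is the cathode (higher E°), Fe³⁺/Fe²⁺ the anode: E°cell = +1.43 − (+0.77) = +0.66 V, n = 2.
Overall: Au³⁺(aq) + 2 Fe²⁺(aq) → Au⁺(aq) + 2 Fe³⁺(aq)
Q = [Au⁺]·[Fe³⁺]^2 / ([Au³⁺]·[Fe²⁺]^2); log Q = 5.971.
E = E° − (0.0592/n) log Q = +0.66 − (0.0592/2)(5.971) = +0.483 V.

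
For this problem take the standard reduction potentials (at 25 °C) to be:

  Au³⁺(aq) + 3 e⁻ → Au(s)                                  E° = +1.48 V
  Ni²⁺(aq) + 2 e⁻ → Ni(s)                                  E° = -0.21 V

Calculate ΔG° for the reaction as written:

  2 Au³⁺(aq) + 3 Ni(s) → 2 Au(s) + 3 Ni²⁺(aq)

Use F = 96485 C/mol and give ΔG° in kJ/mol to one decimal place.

-978.4 kJ/mol

As written, Au³⁺/Au is reduced (cathode) and Ni²⁺/Ni is oxidised (anode), so E°cell = (+1.48) − (-0.21) = +1.69 V.
Balancing electrons gives n = 6.
ΔG° = −nFE° = −(6)(96485)(+1.69) = -978,358 J = -978.4 kJ/mol.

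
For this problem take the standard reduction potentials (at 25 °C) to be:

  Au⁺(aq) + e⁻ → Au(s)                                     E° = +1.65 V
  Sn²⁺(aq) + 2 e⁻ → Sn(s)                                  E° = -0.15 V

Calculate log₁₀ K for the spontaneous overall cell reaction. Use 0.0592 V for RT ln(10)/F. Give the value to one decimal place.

Cathode: Au⁺/Au; anode: Sn²⁺/Sn. E°cell = +1.80 V, n = 2.
log K = nE°cell / 0.0592 = (2)(+1.80) / 0.0592 = 60.8.

60.8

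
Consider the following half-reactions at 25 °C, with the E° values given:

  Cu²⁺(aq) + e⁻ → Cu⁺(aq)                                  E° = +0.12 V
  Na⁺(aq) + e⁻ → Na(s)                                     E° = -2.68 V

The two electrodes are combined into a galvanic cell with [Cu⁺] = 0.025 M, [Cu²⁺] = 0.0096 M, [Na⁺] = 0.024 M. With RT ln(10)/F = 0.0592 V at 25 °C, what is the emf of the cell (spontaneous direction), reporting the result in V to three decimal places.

+2.871 V

Cu²⁺/Cu⁺ is the cathode (higher E°), Na⁺/Na the anode: E°cell = +0.12 − (-2.68) = +2.80 V, n = 1.
Overall: Cu²⁺(aq) + Na(s) → Cu⁺(aq) + Na⁺(aq)
Q = [Cu⁺]·[Na⁺] / ([Cu²⁺]); log Q = -1.204.
E = E° − (0.0592/n) log Q = +2.80 − (0.0592/1)(-1.204) = +2.871 V.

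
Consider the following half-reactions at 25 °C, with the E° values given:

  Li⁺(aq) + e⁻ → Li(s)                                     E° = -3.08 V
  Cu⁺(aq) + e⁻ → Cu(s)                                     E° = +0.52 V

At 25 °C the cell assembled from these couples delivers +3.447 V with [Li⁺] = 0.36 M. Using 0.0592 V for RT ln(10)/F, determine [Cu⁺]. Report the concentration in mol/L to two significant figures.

0.00094 M

Cu⁺/Cu is the cathode, Li⁺/Li the anode: E°cell = +3.60 V, n = 1.
Overall reaction: Cu⁺(aq) + Li(s) → Cu(s) + Li⁺(aq); Q = [Li⁺]^1/[Cu⁺]^1.
From E = E° − (0.0592/n) log Q: log Q = (E° − E)·n/0.0592 = (+3.60 − (+3.447))·1/0.0592 = 2.5845.
So 1·log[Cu⁺] = 1·log(0.36) − log Q = -0.4437 − (2.5845) = -3.0282; [Cu⁺] = 10^(-3.0282) ≈ 0.00094 M.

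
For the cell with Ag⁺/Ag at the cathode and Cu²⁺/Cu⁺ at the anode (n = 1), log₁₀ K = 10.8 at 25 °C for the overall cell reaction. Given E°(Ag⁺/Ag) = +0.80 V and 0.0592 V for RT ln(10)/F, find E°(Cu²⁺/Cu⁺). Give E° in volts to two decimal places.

E°cell = (0.0592/n)·log K = (0.0592/1)(10.8) = +0.639 V.
Since Ag⁺/Ag is the cathode and Cu²⁺/Cu⁺ the anode, E°cell = E°(Ag⁺/Ag) − E°(Cu²⁺/Cu⁺).
So E°(Cu²⁺/Cu⁺) = E°(Ag⁺/Ag) − E°cell = (+0.80) − (+0.639) = +0.16 V.

+0.16 V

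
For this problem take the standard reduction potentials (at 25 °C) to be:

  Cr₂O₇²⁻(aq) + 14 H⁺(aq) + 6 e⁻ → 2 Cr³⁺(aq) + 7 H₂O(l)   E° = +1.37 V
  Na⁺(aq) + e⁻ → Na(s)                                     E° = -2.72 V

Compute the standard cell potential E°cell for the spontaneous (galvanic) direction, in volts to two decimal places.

+4.09 V

The Cr₂O₇²⁻/Cr³⁺ couple has the higher reduction potential, so it is the cathode; Na⁺/Na is oxidised at the anode.
E°cell = E°(cathode) − E°(anode) = (+1.37) − (-2.72) = +4.09 V.
Since E°cell > 0, the reaction is spontaneous under standard conditions.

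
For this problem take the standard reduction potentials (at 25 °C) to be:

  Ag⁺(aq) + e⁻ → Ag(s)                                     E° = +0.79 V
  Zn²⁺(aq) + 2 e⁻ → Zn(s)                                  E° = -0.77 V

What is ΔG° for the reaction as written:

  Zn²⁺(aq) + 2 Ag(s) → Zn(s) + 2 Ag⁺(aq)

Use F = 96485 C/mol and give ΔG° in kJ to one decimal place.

As written, Zn²⁺/Zn is reduced (cathode) and Ag⁺/Ag is oxidised (anode), so E°cell = (-0.77) − (+0.79) = -1.56 V.
Balancing electrons gives n = 2.
ΔG° = −nFE° = −(2)(96485)(-1.56) = 301,033 J = +301.0 kJ.

+301.0 kJ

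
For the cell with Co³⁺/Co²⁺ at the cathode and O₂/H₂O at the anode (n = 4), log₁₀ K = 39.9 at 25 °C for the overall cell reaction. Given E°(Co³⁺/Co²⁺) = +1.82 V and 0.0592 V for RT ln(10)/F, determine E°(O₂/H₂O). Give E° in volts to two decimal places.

+1.23 V

E°cell = (0.0592/n)·log K = (0.0592/4)(39.9) = +0.591 V.
Since Co³⁺/Co²⁺ is the cathode and O₂/H₂O the anode, E°cell = E°(Co³⁺/Co²⁺) − E°(O₂/H₂O).
So E°(O₂/H₂O) = E°(Co³⁺/Co²⁺) − E°cell = (+1.82) − (+0.591) = +1.23 V.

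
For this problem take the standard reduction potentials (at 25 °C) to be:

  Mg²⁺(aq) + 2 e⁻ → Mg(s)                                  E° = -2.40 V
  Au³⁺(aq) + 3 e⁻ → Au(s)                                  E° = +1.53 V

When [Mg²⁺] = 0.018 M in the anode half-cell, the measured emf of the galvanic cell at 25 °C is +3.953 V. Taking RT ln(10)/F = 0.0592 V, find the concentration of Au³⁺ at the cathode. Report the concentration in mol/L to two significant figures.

Au³⁺/Au is the cathode, Mg²⁺/Mg the anode: E°cell = +3.93 V, n = 6.
Overall reaction: 2 Au³⁺(aq) + 3 Mg(s) → 2 Au(s) + 3 Mg²⁺(aq); Q = [Mg²⁺]^3/[Au³⁺]^2.
From E = E° − (0.0592/n) log Q: log Q = (E° − E)·n/0.0592 = (+3.93 − (+3.953))·6/0.0592 = -2.3311.
So 2·log[Au³⁺] = 3·log(0.018) − log Q = -5.2342 − (-2.3311) = -2.9031; log[Au³⁺] = -2.9031 / 2 = -1.4515; [Au³⁺] = 10^(-1.4515) ≈ 0.035 M.

0.035 M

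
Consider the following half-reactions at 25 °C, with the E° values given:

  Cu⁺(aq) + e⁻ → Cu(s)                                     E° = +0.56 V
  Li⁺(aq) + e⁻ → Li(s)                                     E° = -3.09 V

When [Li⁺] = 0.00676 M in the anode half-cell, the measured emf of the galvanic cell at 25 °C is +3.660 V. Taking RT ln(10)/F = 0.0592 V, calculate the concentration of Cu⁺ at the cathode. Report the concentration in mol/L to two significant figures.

Cu⁺/Cu is the cathode, Li⁺/Li the anode: E°cell = +3.65 V, n = 1.
Overall reaction: Cu⁺(aq) + Li(s) → Cu(s) + Li⁺(aq); Q = [Li⁺]^1/[Cu⁺]^1.
From E = E° − (0.0592/n) log Q: log Q = (E° − E)·n/0.0592 = (+3.65 − (+3.660))·1/0.0592 = -0.1689.
So 1·log[Cu⁺] = 1·log(0.00676) − log Q = -2.1701 − (-0.1689) = -2.0012; [Cu⁺] = 10^(-2.0012) ≈ 0.0100 M.

0.0100 M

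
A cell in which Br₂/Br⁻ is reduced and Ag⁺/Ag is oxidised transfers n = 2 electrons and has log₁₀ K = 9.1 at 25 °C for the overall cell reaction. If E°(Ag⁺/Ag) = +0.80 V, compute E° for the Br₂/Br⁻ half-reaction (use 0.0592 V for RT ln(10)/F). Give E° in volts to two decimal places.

+1.07 V

E°cell = (0.0592/n)·log K = (0.0592/2)(9.1) = +0.269 V.
Since Br₂/Br⁻ is the cathode and Ag⁺/Ag the anode, E°cell = E°(Br₂/Br⁻) − E°(Ag⁺/Ag).
So E°(Br₂/Br⁻) = E°cell + E°(Ag⁺/Ag) = +0.269 + (+0.80) = +1.07 V.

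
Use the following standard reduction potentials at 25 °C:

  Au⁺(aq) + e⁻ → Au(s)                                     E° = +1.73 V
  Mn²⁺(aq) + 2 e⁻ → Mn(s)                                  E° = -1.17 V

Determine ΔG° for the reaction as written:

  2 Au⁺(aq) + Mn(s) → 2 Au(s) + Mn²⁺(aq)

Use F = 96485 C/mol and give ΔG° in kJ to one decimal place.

As written, Au⁺/Au is reduced (cathode) and Mn²⁺/Mn is oxidised (anode), so E°cell = (+1.73) − (-1.17) = +2.90 V.
Balancing electrons gives n = 2.
ΔG° = −nFE° = −(2)(96485)(+2.90) = -559,613 J = -559.6 kJ.

-559.6 kJ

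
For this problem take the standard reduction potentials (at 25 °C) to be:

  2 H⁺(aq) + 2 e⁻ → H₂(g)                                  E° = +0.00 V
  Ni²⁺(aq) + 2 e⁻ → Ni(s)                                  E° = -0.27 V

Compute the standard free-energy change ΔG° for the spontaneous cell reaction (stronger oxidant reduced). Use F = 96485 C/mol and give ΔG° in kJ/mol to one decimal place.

H⁺/H₂ (E° = +0.00 V) is the cathode; Ni²⁺/Ni (E° = -0.27 V) is the anode, so E°cell = +0.27 V.
Balancing electrons gives n = 2 (lcm of 2 and 2).
ΔG° = −nFE° = −(2)(96485)(+0.27) = -52,102 J = -52.1 kJ/mol.

-52.1 kJ/mol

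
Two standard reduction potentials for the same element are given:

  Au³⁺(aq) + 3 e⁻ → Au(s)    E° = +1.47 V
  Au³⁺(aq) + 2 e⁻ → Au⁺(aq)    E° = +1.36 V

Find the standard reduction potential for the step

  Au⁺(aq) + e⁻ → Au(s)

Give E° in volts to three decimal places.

+1.690 V

Sequential free energies add, so n₃E°₃ = n₁E°₁ + n₂E°₂.
With n₃ = 3, and the known step contributing 2×(+1.36) V, the unknown satisfies 1·E° = 3×(+1.47) − 2×(+1.36) = +1.690.
E° = +1.690 / 1 = +1.690 V.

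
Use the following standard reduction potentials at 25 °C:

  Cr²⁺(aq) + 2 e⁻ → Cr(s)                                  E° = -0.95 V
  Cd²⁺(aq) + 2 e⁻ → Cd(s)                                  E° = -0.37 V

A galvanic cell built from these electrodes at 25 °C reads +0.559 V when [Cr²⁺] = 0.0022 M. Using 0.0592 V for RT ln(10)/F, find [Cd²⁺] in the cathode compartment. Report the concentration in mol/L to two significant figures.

Cd²⁺/Cd is the cathode, Cr²⁺/Cr the anode: E°cell = +0.58 V, n = 2.
Overall reaction: Cd²⁺(aq) + Cr(s) → Cd(s) + Cr²⁺(aq); Q = [Cr²⁺]^1/[Cd²⁺]^1.
From E = E° − (0.0592/n) log Q: log Q = (E° − E)·n/0.0592 = (+0.58 − (+0.559))·2/0.0592 = 0.7095.
So 1·log[Cd²⁺] = 1·log(0.0022) − log Q = -2.6576 − (0.7095) = -3.3671; [Cd²⁺] = 10^(-3.3671) ≈ 0.00043 M.

0.00043 M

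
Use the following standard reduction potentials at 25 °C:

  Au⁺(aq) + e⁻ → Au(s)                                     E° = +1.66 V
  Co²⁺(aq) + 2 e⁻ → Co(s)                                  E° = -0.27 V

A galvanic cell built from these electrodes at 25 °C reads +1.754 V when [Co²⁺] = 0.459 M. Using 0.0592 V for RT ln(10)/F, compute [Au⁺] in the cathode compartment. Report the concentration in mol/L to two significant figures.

Au⁺/Au is the cathode, Co²⁺/Co the anode: E°cell = +1.93 V, n = 2.
Overall reaction: 2 Au⁺(aq) + Co(s) → 2 Au(s) + Co²⁺(aq); Q = [Co²⁺]^1/[Au⁺]^2.
From E = E° − (0.0592/n) log Q: log Q = (E° − E)·n/0.0592 = (+1.93 − (+1.754))·2/0.0592 = 5.9459.
So 2·log[Au⁺] = 1·log(0.459) − log Q = -0.3382 − (5.9459) = -6.2841; log[Au⁺] = -6.2841 / 2 = -3.1420; [Au⁺] = 10^(-3.1420) ≈ 0.00072 M.

0.00072 M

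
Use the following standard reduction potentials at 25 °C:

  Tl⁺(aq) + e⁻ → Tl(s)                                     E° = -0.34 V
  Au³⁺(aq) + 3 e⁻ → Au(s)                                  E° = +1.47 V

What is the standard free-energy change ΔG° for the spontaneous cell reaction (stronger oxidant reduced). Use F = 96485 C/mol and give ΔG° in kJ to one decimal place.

Au³⁺/Au (E° = +1.47 V) is the cathode; Tl⁺/Tl (E° = -0.34 V) is the anode, so E°cell = +1.81 V.
Balancing electrons gives n = 3 (lcm of 3 and 1).
ΔG° = −nFE° = −(3)(96485)(+1.81) = -523,914 J = -523.9 kJ.

-523.9 kJ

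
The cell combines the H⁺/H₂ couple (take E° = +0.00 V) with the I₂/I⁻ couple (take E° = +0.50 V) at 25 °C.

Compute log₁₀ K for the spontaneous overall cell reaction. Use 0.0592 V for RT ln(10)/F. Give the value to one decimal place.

Cathode: I₂/I⁻; anode: H⁺/H₂. E°cell = +0.50 V, n = 2.
log K = nE°cell / 0.0592 = (2)(+0.50) / 0.0592 = 16.9.

16.9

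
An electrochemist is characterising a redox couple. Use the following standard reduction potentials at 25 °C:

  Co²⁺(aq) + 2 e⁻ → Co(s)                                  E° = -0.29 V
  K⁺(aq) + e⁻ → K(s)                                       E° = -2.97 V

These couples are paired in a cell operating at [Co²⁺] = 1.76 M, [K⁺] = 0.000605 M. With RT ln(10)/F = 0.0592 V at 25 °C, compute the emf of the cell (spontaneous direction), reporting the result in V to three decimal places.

+2.878 V

Co²⁺/Co is the cathode (higher E°), K⁺/K the anode: E°cell = -0.29 − (-2.97) = +2.68 V, n = 2.
Overall: Co²⁺(aq) + 2 K(s) → Co(s) + 2 K⁺(aq)
Q = [K⁺]^2 / ([Co²⁺]); log Q = -6.682.
E = E° − (0.0592/n) log Q = +2.68 − (0.0592/2)(-6.682) = +2.878 V.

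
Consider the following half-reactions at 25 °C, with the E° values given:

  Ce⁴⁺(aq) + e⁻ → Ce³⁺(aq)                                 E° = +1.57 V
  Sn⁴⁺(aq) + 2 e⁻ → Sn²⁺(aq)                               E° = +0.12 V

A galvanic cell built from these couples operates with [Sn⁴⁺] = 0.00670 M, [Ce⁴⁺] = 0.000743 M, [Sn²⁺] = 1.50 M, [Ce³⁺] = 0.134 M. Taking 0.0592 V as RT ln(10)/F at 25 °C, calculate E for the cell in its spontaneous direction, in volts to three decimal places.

+1.386 V

Ce⁴⁺/Ce³⁺ is the cathode (higher E°), Sn⁴⁺/Sn²⁺ the anode: E°cell = +1.57 − (+0.12) = +1.45 V, n = 2.
Overall: 2 Ce⁴⁺(aq) + Sn²⁺(aq) → 2 Ce³⁺(aq) + Sn⁴⁺(aq)
Q = [Ce³⁺]^2·[Sn⁴⁺] / ([Ce⁴⁺]^2·[Sn²⁺]); log Q = 2.162.
E = E° − (0.0592/n) log Q = +1.45 − (0.0592/2)(2.162) = +1.386 V.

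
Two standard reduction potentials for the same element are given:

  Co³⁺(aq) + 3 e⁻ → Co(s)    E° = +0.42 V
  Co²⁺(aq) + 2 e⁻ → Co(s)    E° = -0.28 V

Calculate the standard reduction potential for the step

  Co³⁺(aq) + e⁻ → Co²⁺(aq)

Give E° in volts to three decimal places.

+1.820 V

Sequential free energies add, so n₃E°₃ = n₁E°₁ + n₂E°₂.
With n₃ = 3, and the known step contributing 2×(-0.28) V, the unknown satisfies 1·E° = 3×(+0.42) − 2×(-0.28) = +1.820.
E° = +1.820 / 1 = +1.820 V.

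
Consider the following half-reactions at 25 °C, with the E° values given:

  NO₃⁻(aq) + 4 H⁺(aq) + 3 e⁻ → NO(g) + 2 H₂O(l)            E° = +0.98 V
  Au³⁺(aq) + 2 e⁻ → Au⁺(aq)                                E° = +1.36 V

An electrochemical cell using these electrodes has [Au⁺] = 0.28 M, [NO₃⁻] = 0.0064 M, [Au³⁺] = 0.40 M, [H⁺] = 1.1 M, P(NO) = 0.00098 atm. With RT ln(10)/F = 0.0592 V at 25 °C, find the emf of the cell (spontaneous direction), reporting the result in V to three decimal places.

Au³⁺/Au⁺ is the cathode (higher E°), NO₃⁻/NO the anode: E°cell = +1.36 − (+0.98) = +0.38 V, n = 6.
Overall: 3 Au³⁺(aq) + 2 NO(g) + 4 H₂O(l) → 3 Au⁺(aq) + 2 NO₃⁻(aq) + 8 H⁺(aq)
Q = [Au⁺]^3·[NO₃⁻]^2·[H⁺]^8 / ([Au³⁺]^3·P(NO)^2); log Q = 1.496.
E = E° − (0.0592/n) log Q = +0.38 − (0.0592/6)(1.496) = +0.365 V.

+0.365 V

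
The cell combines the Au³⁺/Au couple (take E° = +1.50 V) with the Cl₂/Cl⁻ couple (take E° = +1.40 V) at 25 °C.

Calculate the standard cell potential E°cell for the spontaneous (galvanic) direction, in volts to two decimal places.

+0.10 V

The Au³⁺/Au couple has the higher reduction potential, so it is the cathode; Cl₂/Cl⁻ is oxidised at the anode.
E°cell = E°(cathode) − E°(anode) = (+1.50) − (+1.40) = +0.10 V.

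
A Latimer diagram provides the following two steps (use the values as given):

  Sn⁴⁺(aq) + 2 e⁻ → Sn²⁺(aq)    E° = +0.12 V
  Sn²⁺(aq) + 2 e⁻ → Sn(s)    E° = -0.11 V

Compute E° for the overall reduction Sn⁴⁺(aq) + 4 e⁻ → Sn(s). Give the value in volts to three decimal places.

Standard free energies of sequential steps add: ΔG°₃ = ΔG°₁ + ΔG°₂, so n₃E°₃ = n₁E°₁ + n₂E°₂.
E°₃ = (2×+0.12 + 2×-0.11) / 4 = (+0.020) / 4 = +0.005 V.

+0.005 V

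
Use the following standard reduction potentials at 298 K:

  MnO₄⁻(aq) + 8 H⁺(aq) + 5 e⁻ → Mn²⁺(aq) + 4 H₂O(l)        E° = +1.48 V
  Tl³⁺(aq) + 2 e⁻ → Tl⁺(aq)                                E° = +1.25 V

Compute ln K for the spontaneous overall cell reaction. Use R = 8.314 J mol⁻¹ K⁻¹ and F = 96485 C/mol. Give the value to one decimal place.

89.6

Cathode: MnO₄⁻/Mn²⁺; anode: Tl³⁺/Tl⁺. E°cell = (+1.48) − (+1.25) = +0.23 V, with n = 10.
ΔG° = −nFE° = −RT ln K, so ln K = nFE°/(RT) = (10)(96485)(+0.23) / ((8.314)(298)) = 89.570.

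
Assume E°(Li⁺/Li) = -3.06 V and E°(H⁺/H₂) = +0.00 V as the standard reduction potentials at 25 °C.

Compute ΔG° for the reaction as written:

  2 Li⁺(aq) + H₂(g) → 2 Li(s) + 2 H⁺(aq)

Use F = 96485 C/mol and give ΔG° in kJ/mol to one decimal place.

As written, Li⁺/Li is reduced (cathode) and H⁺/H₂ is oxidised (anode), so E°cell = (-3.06) − (+0.00) = -3.06 V.
Balancing electrons gives n = 2.
ΔG° = −nFE° = −(2)(96485)(-3.06) = 590,488 J = +590.5 kJ/mol.

+590.5 kJ/mol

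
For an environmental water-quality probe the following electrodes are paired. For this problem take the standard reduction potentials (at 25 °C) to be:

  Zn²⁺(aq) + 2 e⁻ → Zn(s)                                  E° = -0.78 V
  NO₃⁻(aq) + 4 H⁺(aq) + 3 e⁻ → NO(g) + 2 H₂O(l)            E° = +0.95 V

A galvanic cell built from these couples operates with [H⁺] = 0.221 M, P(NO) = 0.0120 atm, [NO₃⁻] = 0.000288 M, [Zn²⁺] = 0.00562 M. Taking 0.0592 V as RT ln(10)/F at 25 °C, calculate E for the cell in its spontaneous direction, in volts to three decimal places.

NO₃⁻/NO is the cathode (higher E°), Zn²⁺/Zn the anode: E°cell = +0.95 − (-0.78) = +1.73 V, n = 6.
Overall: 2 NO₃⁻(aq) + 8 H⁺(aq) + 3 Zn(s) → 2 NO(g) + 4 H₂O(l) + 3 Zn²⁺(aq)
Q = P(NO)^2·[Zn²⁺]^3 / ([NO₃⁻]^2·[H⁺]^8); log Q = 1.734.
E = E° − (0.0592/n) log Q = +1.73 − (0.0592/6)(1.734) = +1.713 V.

+1.713 V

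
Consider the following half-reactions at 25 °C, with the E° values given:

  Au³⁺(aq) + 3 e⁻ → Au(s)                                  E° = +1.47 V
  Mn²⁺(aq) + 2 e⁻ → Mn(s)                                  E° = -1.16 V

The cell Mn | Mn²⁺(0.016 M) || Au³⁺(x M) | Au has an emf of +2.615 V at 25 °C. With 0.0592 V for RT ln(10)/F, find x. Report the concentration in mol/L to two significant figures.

Au³⁺/Au is the cathode, Mn²⁺/Mn the anode: E°cell = +2.63 V, n = 6.
Overall reaction: 2 Au³⁺(aq) + 3 Mn(s) → 2 Au(s) + 3 Mn²⁺(aq); Q = [Mn²⁺]^3/[Au³⁺]^2.
From E = E° − (0.0592/n) log Q: log Q = (E° − E)·n/0.0592 = (+2.63 − (+2.615))·6/0.0592 = 1.5203.
So 2·log[Au³⁺] = 3·log(0.016) − log Q = -5.3876 − (1.5203) = -6.9079; log[Au³⁺] = -6.9079 / 2 = -3.4539; [Au³⁺] = 10^(-3.4539) ≈ 0.00035 M.

0.00035 M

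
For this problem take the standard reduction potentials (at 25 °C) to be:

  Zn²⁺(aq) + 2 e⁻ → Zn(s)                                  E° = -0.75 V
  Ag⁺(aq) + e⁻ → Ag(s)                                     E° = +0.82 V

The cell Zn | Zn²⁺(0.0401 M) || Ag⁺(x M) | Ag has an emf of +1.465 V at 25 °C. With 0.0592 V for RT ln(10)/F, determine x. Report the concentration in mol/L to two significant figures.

Ag⁺/Ag is the cathode, Zn²⁺/Zn the anode: E°cell = +1.57 V, n = 2.
Overall reaction: 2 Ag⁺(aq) + Zn(s) → 2 Ag(s) + Zn²⁺(aq); Q = [Zn²⁺]^1/[Ag⁺]^2.
From E = E° − (0.0592/n) log Q: log Q = (E° − E)·n/0.0592 = (+1.57 − (+1.465))·2/0.0592 = 3.5473.
So 2·log[Ag⁺] = 1·log(0.0401) − log Q = -1.3969 − (3.5473) = -4.9442; log[Ag⁺] = -4.9442 / 2 = -2.4721; [Ag⁺] = 10^(-2.4721) ≈ 0.0034 M.

0.0034 M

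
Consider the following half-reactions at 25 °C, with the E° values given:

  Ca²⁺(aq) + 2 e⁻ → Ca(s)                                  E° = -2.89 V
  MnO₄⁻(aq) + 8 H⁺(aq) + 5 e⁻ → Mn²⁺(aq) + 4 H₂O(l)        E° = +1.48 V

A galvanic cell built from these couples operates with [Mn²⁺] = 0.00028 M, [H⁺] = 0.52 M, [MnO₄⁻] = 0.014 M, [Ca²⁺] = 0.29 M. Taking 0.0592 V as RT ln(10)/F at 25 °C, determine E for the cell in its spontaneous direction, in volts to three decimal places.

+4.379 V

MnO₄⁻/Mn²⁺ is the cathode (higher E°), Ca²⁺/Ca the anode: E°cell = +1.48 − (-2.89) = +4.37 V, n = 10.
Overall: 2 MnO₄⁻(aq) + 16 H⁺(aq) + 5 Ca(s) → 2 Mn²⁺(aq) + 8 H₂O(l) + 5 Ca²⁺(aq)
Q = [Mn²⁺]^2·[Ca²⁺]^5 / ([MnO₄⁻]^2·[H⁺]^16); log Q = -1.542.
E = E° − (0.0592/n) log Q = +4.37 − (0.0592/10)(-1.542) = +4.379 V.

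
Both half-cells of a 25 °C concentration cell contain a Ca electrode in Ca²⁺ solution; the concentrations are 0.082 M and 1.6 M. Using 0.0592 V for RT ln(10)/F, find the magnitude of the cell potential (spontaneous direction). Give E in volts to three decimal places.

+0.038 V

For a concentration cell E°cell = 0. The 1.6 M side is the cathode (reduction is favoured where [Ca²⁺] is higher).
With n = 2, E = −(0.0592/2) log([Ca²⁺]ₐₙ/[Ca²⁺]꜀ₐₜ) = −(0.0592/2) log(0.082/1.6) = −(0.0592/2)(-1.290) = +0.038 V.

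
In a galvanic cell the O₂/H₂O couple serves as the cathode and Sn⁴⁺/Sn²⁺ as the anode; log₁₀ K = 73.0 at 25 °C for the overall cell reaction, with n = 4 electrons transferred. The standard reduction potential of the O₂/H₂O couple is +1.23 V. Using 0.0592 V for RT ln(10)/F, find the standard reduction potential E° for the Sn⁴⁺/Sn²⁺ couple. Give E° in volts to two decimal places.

+0.15 V

E°cell = (0.0592/n)·log K = (0.0592/4)(73.0) = +1.080 V.
Since O₂/H₂O is the cathode and Sn⁴⁺/Sn²⁺ the anode, E°cell = E°(O₂/H₂O) − E°(Sn⁴⁺/Sn²⁺).
So E°(Sn⁴⁺/Sn²⁺) = E°(O₂/H₂O) − E°cell = (+1.23) − (+1.080) = +0.15 V.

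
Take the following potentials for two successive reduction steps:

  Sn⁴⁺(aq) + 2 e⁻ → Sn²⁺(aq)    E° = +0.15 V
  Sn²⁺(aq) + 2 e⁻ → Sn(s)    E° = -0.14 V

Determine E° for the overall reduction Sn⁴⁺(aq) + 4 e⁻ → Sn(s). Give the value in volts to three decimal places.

Standard free energies of sequential steps add: ΔG°₃ = ΔG°₁ + ΔG°₂, so n₃E°₃ = n₁E°₁ + n₂E°₂.
E°₃ = (2×+0.15 + 2×-0.14) / 4 = (+0.020) / 4 = +0.005 V.

+0.005 V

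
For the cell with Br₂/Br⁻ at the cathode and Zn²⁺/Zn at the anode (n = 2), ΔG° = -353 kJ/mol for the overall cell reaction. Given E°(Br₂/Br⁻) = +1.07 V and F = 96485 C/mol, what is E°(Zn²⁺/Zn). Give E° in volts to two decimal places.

-0.76 V

E°cell = −ΔG°/(nF) = −(-353×10³)/((2)(96485)) = +1.829 V.
Since Br₂/Br⁻ is the cathode and Zn²⁺/Zn the anode, E°cell = E°(Br₂/Br⁻) − E°(Zn²⁺/Zn).
So E°(Zn²⁺/Zn) = E°(Br₂/Br⁻) − E°cell = (+1.07) − (+1.829) = -0.76 V.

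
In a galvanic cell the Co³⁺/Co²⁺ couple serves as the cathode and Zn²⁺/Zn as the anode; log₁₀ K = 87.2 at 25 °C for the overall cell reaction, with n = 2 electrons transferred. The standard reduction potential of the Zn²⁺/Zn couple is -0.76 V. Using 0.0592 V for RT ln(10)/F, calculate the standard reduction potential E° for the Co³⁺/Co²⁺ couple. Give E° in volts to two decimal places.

E°cell = (0.0592/n)·log K = (0.0592/2)(87.2) = +2.581 V.
Since Co³⁺/Co²⁺ is the cathode and Zn²⁺/Zn the anode, E°cell = E°(Co³⁺/Co²⁺) − E°(Zn²⁺/Zn).
So E°(Co³⁺/Co²⁺) = E°cell + E°(Zn²⁺/Zn) = +2.581 + (-0.76) = +1.82 V.

+1.82 V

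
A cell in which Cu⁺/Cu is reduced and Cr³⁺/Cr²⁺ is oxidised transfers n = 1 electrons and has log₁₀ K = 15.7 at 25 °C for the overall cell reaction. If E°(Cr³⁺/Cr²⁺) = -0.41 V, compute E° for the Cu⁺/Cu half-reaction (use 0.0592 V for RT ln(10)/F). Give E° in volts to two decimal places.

E°cell = (0.0592/n)·log K = (0.0592/1)(15.7) = +0.929 V.
Since Cu⁺/Cu is the cathode and Cr³⁺/Cr²⁺ the anode, E°cell = E°(Cu⁺/Cu) − E°(Cr³⁺/Cr²⁺).
So E°(Cu⁺/Cu) = E°cell + E°(Cr³⁺/Cr²⁺) = +0.929 + (-0.41) = +0.52 V.

+0.52 V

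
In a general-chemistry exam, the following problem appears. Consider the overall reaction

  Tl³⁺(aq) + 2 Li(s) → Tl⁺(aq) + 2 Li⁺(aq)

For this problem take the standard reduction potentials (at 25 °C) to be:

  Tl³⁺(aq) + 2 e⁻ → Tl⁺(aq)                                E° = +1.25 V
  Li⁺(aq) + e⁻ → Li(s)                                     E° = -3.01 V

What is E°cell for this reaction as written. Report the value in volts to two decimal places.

The Tl³⁺/Tl⁺ couple has the higher reduction potential, so it is the cathode; Li⁺/Li is oxidised at the anode.
E°cell = E°(cathode) − E°(anode) = (+1.25) − (-3.01) = +4.26 V.
Since E°cell > 0, the reaction is spontaneous under standard conditions.

+4.26 V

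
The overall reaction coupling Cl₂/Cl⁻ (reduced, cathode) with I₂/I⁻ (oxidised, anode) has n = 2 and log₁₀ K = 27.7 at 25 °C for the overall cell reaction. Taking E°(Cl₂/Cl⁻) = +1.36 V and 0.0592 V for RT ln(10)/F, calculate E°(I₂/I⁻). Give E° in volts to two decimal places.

E°cell = (0.0592/n)·log K = (0.0592/2)(27.7) = +0.820 V.
Since Cl₂/Cl⁻ is the cathode and I₂/I⁻ the anode, E°cell = E°(Cl₂/Cl⁻) − E°(I₂/I⁻).
So E°(I₂/I⁻) = E°(Cl₂/Cl⁻) − E°cell = (+1.36) − (+0.820) = +0.54 V.

+0.54 V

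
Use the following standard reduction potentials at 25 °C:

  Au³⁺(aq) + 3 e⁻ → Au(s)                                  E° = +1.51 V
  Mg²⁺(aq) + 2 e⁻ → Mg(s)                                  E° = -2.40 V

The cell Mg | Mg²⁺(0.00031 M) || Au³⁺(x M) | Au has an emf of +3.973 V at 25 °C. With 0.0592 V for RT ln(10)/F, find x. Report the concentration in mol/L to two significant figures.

0.0085 M

Au³⁺/Au is the cathode, Mg²⁺/Mg the anode: E°cell = +3.91 V, n = 6.
Overall reaction: 2 Au³⁺(aq) + 3 Mg(s) → 2 Au(s) + 3 Mg²⁺(aq); Q = [Mg²⁺]^3/[Au³⁺]^2.
From E = E° − (0.0592/n) log Q: log Q = (E° − E)·n/0.0592 = (+3.91 − (+3.973))·6/0.0592 = -6.3851.
So 2·log[Au³⁺] = 3·log(0.00031) − log Q = -10.5259 − (-6.3851) = -4.1408; log[Au³⁺] = -4.1408 / 2 = -2.0704; [Au³⁺] = 10^(-2.0704) ≈ 0.0085 M.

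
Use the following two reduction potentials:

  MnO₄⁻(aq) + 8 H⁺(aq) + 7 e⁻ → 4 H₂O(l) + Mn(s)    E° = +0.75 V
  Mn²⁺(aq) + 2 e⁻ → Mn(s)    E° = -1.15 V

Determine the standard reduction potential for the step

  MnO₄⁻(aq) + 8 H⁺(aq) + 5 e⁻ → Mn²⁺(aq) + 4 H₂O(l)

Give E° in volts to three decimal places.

Sequential free energies add, so n₃E°₃ = n₁E°₁ + n₂E°₂.
With n₃ = 7, and the known step contributing 2×(-1.15) V, the unknown satisfies 5·E° = 7×(+0.75) − 2×(-1.15) = +7.550.
E° = +7.550 / 5 = +1.510 V.

+1.510 V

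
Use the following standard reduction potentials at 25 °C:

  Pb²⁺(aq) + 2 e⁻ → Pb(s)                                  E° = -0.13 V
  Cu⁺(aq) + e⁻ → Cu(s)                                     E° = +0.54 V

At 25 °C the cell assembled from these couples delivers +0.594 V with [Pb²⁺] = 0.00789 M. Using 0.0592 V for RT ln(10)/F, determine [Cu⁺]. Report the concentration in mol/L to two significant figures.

0.0046 M

Cu⁺/Cu is the cathode, Pb²⁺/Pb the anode: E°cell = +0.67 V, n = 2.
Overall reaction: 2 Cu⁺(aq) + Pb(s) → 2 Cu(s) + Pb²⁺(aq); Q = [Pb²⁺]^1/[Cu⁺]^2.
From E = E° − (0.0592/n) log Q: log Q = (E° − E)·n/0.0592 = (+0.67 − (+0.594))·2/0.0592 = 2.5676.
So 2·log[Cu⁺] = 1·log(0.00789) − log Q = -2.1029 − (2.5676) = -4.6705; log[Cu⁺] = -4.6705 / 2 = -2.3352; [Cu⁺] = 10^(-2.3352) ≈ 0.0046 M.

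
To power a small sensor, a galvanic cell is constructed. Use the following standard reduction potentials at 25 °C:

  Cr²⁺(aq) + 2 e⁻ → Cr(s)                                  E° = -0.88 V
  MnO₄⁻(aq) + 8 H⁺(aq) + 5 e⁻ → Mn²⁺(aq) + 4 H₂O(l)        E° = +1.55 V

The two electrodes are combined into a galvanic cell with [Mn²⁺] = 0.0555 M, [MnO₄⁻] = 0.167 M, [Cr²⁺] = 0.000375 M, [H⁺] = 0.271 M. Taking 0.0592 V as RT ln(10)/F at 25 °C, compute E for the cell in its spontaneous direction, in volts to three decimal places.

+2.483 V

MnO₄⁻/Mn²⁺ is the cathode (higher E°), Cr²⁺/Cr the anode: E°cell = +1.55 − (-0.88) = +2.43 V, n = 10.
Overall: 2 MnO₄⁻(aq) + 16 H⁺(aq) + 5 Cr(s) → 2 Mn²⁺(aq) + 8 H₂O(l) + 5 Cr²⁺(aq)
Q = [Mn²⁺]^2·[Cr²⁺]^5 / ([MnO₄⁻]^2·[H⁺]^16); log Q = -9.014.
E = E° − (0.0592/n) log Q = +2.43 − (0.0592/10)(-9.014) = +2.483 V.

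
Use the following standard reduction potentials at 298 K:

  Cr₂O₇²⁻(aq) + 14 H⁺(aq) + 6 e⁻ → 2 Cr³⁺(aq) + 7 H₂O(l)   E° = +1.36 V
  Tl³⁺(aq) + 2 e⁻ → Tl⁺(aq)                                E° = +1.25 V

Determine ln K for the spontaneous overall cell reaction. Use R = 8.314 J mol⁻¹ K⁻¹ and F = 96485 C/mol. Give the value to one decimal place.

Cathode: Cr₂O₇²⁻/Cr³⁺; anode: Tl³⁺/Tl⁺. E°cell = (+1.36) − (+1.25) = +0.11 V, with n = 6.
ΔG° = −nFE° = −RT ln K, so ln K = nFE°/(RT) = (6)(96485)(+0.11) / ((8.314)(298)) = 25.703.

25.7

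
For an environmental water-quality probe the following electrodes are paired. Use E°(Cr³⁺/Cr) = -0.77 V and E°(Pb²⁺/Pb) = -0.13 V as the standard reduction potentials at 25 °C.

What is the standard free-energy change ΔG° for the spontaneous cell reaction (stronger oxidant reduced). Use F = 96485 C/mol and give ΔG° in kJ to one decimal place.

Pb²⁺/Pb (E° = -0.13 V) is the cathode; Cr³⁺/Cr (E° = -0.77 V) is the anode, so E°cell = +0.64 V.
Balancing electrons gives n = 6 (lcm of 2 and 3).
ΔG° = −nFE° = −(6)(96485)(+0.64) = -370,502 J = -370.5 kJ.

-370.5 kJ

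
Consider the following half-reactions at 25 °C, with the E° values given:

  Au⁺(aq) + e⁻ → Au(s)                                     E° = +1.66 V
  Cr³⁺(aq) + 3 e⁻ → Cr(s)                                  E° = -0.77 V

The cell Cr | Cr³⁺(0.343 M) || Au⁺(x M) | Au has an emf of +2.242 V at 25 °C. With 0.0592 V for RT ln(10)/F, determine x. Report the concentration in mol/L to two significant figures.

Au⁺/Au is the cathode, Cr³⁺/Cr the anode: E°cell = +2.43 V, n = 3.
Overall reaction: 3 Au⁺(aq) + Cr(s) → 3 Au(s) + Cr³⁺(aq); Q = [Cr³⁺]^1/[Au⁺]^3.
From E = E° − (0.0592/n) log Q: log Q = (E° − E)·n/0.0592 = (+2.43 − (+2.242))·3/0.0592 = 9.5270.
So 3·log[Au⁺] = 1·log(0.343) − log Q = -0.4647 − (9.5270) = -9.9917; log[Au⁺] = -9.9917 / 3 = -3.3306; [Au⁺] = 10^(-3.3306) ≈ 0.00047 M.

0.00047 M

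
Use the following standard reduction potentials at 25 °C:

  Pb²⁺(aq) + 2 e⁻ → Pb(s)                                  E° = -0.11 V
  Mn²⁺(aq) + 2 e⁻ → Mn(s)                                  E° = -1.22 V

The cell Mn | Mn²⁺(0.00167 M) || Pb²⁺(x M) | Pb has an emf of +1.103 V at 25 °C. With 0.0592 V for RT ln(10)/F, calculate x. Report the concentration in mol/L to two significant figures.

0.00097 M

Pb²⁺/Pb is the cathode, Mn²⁺/Mn the anode: E°cell = +1.11 V, n = 2.
Overall reaction: Pb²⁺(aq) + Mn(s) → Pb(s) + Mn²⁺(aq); Q = [Mn²⁺]^1/[Pb²⁺]^1.
From E = E° − (0.0592/n) log Q: log Q = (E° − E)·n/0.0592 = (+1.11 − (+1.103))·2/0.0592 = 0.2365.
So 1·log[Pb²⁺] = 1·log(0.00167) − log Q = -2.7773 − (0.2365) = -3.0138; [Pb²⁺] = 10^(-3.0138) ≈ 0.00097 M.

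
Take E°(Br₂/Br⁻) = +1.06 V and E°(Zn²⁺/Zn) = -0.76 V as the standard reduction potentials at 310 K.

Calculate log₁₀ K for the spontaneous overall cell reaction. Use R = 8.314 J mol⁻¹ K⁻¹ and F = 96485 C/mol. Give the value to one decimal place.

59.2

Cathode: Br₂/Br⁻; anode: Zn²⁺/Zn. E°cell = (+1.06) − (-0.76) = +1.82 V, with n = 2.
ΔG° = −nFE° = −RT ln K, so ln K = nFE°/(RT) = (2)(96485)(+1.82) / ((8.314)(310)) = 136.267.
log₁₀ K = 136.267 / ln 10 = 59.2.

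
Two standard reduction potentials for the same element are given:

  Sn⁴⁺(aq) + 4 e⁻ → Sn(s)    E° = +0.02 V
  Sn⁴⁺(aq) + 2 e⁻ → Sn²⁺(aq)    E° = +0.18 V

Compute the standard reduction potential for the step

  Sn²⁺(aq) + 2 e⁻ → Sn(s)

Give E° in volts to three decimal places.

Sequential free energies add, so n₃E°₃ = n₁E°₁ + n₂E°₂.
With n₃ = 4, and the known step contributing 2×(+0.18) V, the unknown satisfies 2·E° = 4×(+0.02) − 2×(+0.18) = -0.280.
E° = -0.280 / 2 = -0.140 V.

-0.140 V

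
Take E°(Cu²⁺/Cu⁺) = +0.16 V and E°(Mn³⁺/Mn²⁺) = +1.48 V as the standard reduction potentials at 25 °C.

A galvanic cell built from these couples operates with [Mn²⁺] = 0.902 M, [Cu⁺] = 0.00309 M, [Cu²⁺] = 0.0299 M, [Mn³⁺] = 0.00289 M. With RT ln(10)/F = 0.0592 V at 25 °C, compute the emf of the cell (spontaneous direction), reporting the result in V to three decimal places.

+1.114 V

Mn³⁺/Mn²⁺ is the cathode (higher E°), Cu²⁺/Cu⁺ the anode: E°cell = +1.48 − (+0.16) = +1.32 V, n = 1.
Overall: Mn³⁺(aq) + Cu⁺(aq) → Mn²⁺(aq) + Cu²⁺(aq)
Q = [Mn²⁺]·[Cu²⁺] / ([Mn³⁺]·[Cu⁺]); log Q = 3.480.
E = E° − (0.0592/n) log Q = +1.32 − (0.0592/1)(3.480) = +1.114 V.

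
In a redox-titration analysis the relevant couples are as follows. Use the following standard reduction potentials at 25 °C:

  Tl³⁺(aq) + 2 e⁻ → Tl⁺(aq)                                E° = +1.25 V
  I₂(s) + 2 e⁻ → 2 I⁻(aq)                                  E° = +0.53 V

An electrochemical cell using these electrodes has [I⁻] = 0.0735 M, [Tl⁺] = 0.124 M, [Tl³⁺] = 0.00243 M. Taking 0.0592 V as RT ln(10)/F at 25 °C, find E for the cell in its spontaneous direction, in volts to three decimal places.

Tl³⁺/Tl⁺ is the cathode (higher E°), I₂/I⁻ the anode: E°cell = +1.25 − (+0.53) = +0.72 V, n = 2.
Overall: Tl³⁺(aq) + 2 I⁻(aq) → Tl⁺(aq) + I₂(s)
Q = [Tl⁺] / ([Tl³⁺]·[I⁻]^2); log Q = 3.975.
E = E° − (0.0592/n) log Q = +0.72 − (0.0592/2)(3.975) = +0.602 V.

+0.602 V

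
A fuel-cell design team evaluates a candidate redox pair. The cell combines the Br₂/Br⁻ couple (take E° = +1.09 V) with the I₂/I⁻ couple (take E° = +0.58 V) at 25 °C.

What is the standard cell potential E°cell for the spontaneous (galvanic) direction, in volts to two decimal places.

+0.51 V

The Br₂/Br⁻ couple has the higher reduction potential, so it is the cathode; I₂/I⁻ is oxidised at the anode.
E°cell = E°(cathode) − E°(anode) = (+1.09) − (+0.58) = +0.51 V.
Since E°cell > 0, the reaction is spontaneous under standard conditions.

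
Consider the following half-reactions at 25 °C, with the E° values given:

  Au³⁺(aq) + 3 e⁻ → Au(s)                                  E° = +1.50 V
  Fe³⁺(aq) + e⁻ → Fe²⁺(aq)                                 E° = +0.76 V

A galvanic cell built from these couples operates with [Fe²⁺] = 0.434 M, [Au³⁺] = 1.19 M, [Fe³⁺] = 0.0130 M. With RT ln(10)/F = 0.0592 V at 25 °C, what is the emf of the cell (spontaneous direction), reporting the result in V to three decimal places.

Au³⁺/Au is the cathode (higher E°), Fe³⁺/Fe²⁺ the anode: E°cell = +1.50 − (+0.76) = +0.74 V, n = 3.
Overall: Au³⁺(aq) + 3 Fe²⁺(aq) → Au(s) + 3 Fe³⁺(aq)
Q = [Fe³⁺]^3 / ([Au³⁺]·[Fe²⁺]^3); log Q = -4.646.
E = E° − (0.0592/n) log Q = +0.74 − (0.0592/3)(-4.646) = +0.832 V.

+0.832 V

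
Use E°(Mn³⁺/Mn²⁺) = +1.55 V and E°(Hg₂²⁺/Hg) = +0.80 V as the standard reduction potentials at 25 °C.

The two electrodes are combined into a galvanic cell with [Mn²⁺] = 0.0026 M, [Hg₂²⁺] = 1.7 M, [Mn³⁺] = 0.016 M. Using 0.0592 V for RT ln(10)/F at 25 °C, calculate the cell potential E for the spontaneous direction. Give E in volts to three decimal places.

Mn³⁺/Mn²⁺ is the cathode (higher E°), Hg₂²⁺/Hg the anode: E°cell = +1.55 − (+0.80) = +0.75 V, n = 2.
Overall: 2 Mn³⁺(aq) + 2 Hg(l) → 2 Mn²⁺(aq) + Hg₂²⁺(aq)
Q = [Mn²⁺]^2·[Hg₂²⁺] / ([Mn³⁺]^2); log Q = -1.348.
E = E° − (0.0592/n) log Q = +0.75 − (0.0592/2)(-1.348) = +0.790 V.

+0.790 V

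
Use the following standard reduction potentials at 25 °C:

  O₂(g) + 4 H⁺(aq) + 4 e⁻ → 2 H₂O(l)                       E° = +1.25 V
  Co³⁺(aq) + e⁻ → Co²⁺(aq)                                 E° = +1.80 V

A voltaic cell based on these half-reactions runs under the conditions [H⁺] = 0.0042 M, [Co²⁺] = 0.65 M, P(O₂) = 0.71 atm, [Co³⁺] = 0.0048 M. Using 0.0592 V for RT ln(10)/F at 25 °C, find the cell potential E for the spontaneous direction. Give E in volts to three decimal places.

Co³⁺/Co²⁺ is the cathode (higher E°), O₂/H₂O the anode: E°cell = +1.80 − (+1.25) = +0.55 V, n = 4.
Overall: 4 Co³⁺(aq) + 2 H₂O(l) → 4 Co²⁺(aq) + O₂(g) + 4 H⁺(aq)
Q = [Co²⁺]^4·P(O₂)·[H⁺]^4 / ([Co³⁺]^4); log Q = -1.129.
E = E° − (0.0592/n) log Q = +0.55 − (0.0592/4)(-1.129) = +0.567 V.

+0.567 V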